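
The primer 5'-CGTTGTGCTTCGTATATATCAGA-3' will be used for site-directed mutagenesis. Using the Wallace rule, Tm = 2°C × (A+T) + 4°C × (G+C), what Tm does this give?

G=5, T=9, C=4, A=5
AT pairs contribute 14, GC pairs contribute 9.
Tm = 2×14 + 4×9 = 64°C

64°C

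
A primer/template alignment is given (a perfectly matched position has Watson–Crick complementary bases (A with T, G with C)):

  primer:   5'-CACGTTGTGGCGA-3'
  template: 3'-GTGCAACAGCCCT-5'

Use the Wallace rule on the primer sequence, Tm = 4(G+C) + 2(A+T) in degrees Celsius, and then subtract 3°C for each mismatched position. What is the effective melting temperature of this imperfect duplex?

Primer base counts: A=2, T=3, G=5, C=3 → A+T=5, G+C=8
Perfect-match Tm = 2(5) + 4(8) = 10 + 32 = 42°C
Mismatches (positions where the bases are not complementary): 2 (at positions 9, 11)
Effective Tm = 42 − 2×3 = 42 − 6 = 36°C

36°C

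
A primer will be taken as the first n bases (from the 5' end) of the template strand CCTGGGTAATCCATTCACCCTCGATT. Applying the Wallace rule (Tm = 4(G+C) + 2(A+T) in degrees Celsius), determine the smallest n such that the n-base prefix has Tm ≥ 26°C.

n = 8

First 7 bases: CCTGGGT → Tm = 24°C (< 26°C)
First 8 bases: CCTGGGTA → Tm = 26°C (≥ 26°C)
Since every base adds ≥2°C, Tm only increases with n, so the threshold is first crossed at n = 8.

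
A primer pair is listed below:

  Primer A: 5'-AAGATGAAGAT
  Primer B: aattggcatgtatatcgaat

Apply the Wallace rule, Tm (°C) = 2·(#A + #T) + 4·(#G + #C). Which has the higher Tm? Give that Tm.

Primer A: A+T=8, G+C=3 → Tm = 2(8)+4(3) = 28°C
Primer B: A+T=14, G+C=6 → Tm = 2(14)+4(6) = 52°C
28°C vs 52°C → primer B is higher.

Primer B, 52°C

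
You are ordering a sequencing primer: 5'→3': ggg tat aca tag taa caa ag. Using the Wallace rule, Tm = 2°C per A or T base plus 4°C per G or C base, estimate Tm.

Base counts: T=4, A=9, C=2, G=5
AT pairs contribute 13, GC pairs contribute 7.
Tm = 2(13) + 4(7) = 26 + 28 = 54°C

54°C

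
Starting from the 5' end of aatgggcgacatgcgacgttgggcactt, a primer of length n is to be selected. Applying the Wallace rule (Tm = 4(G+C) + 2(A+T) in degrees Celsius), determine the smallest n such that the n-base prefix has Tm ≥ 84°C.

n = 26

First 25 bases: AATGGGCGACATGCGACGTTGGGCA → Tm = 80°C (< 84°C)
First 26 bases: AATGGGCGACATGCGACGTTGGGCAC → Tm = 84°C (≥ 84°C)
Each additional base adds 2°C (A/T) or 4°C (G/C), so Tm is non-decreasing in n; n = 26 is the first length to reach 84°C.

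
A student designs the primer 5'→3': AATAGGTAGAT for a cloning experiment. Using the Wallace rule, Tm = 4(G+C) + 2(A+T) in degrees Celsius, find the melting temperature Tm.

28°C

Scanning the sequence gives T=3, A=5, C=0, G=3.
So N_AT = 8 and N_GC = 3.
Tm = 4·3 + 2·8 = 12 + 16 = 28°C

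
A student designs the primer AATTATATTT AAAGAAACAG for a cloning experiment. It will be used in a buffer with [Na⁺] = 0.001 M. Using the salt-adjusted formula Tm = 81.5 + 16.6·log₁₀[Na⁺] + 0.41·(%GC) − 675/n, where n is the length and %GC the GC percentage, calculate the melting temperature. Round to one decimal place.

Length n = 20. T=6, C=1, A=11, G=2
G+C = 3, so %GC = 3/20 × 100 = 15%
Salt term: 16.6 × (-3) = -49.8
GC term: 0.41 × 15 = 6.15; length term: −675/20 = −33.75
Tm = 81.5 + (-49.8) + 6.15 − 33.75 = 4.1 → 4.1°C

4.1°C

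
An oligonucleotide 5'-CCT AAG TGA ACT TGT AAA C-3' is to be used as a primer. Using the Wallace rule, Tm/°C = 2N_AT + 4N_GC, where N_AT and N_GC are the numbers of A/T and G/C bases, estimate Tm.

52°C

Counting bases: A=7, C=4, G=3, T=5
A+T = 12, G+C = 7
Tm = 2(12) + 4(7) = 24 + 28 = 52°C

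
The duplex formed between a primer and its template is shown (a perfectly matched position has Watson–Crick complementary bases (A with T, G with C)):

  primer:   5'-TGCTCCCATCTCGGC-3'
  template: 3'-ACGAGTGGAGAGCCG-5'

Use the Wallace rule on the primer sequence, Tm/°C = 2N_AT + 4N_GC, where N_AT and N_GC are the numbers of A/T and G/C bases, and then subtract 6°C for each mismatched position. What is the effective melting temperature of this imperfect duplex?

38°C

Primer base counts: A=1, T=4, G=3, C=7 → A+T=5, G+C=10
Perfect-match Tm = 2(5) + 4(10) = 10 + 40 = 50°C
Mismatches (positions where the bases are not complementary): 2 (at positions 6, 8)
Effective Tm = 50 − 2×6 = 50 − 12 = 38°C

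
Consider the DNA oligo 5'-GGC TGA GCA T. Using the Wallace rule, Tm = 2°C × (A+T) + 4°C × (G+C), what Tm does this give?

T=2, C=2, G=4, A=2
AT pairs contribute 4, GC pairs contribute 6.
Tm = 4·6 + 2·4 = 24 + 8 = 32°C

32°C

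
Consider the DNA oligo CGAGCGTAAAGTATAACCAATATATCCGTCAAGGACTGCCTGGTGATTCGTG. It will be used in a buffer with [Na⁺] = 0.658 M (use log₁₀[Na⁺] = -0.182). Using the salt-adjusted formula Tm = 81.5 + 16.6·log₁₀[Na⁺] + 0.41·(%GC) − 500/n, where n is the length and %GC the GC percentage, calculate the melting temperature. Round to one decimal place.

87.8°C

Length n = 52. C=11, A=15, G=13, T=13
G+C = 24, so %GC = 24/52 × 100 = 46.154%
Salt term: 16.6 × (-0.182) = -3.021
GC term: 0.41 × 46.154 = 18.923; length term: −500/52 = −9.615
Tm = 81.5 + (-3.021) + 18.923 − 9.615 = 87.787 → 87.8°C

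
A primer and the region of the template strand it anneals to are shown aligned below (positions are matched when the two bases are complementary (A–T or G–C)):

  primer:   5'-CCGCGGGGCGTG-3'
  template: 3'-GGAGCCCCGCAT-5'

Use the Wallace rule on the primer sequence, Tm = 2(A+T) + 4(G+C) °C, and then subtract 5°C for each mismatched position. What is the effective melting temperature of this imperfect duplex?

Primer base counts: A=0, T=1, G=7, C=4 → A+T=1, G+C=11
Perfect-match Tm = 2(1) + 4(11) = 2 + 44 = 46°C
Mismatches (positions where the bases are not complementary): 2 (at positions 3, 12)
Effective Tm = 46 − 2×5 = 46 − 10 = 36°C

36°C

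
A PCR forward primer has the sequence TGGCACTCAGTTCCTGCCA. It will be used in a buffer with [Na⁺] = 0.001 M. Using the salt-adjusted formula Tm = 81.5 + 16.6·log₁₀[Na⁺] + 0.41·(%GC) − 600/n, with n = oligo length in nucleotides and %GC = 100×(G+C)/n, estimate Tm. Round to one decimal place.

Length n = 19. Base counts: C=7, G=4, A=3, T=5
G+C = 11, so %GC = 11/19 × 100 = 57.895%
Salt term: 16.6 × (-3) = -49.8
GC term: 0.41 × 57.895 = 23.737; length term: −600/19 = −31.579
Tm = 81.5 + (-49.8) + 23.737 − 31.579 = 23.858 → 23.9°C

23.9°C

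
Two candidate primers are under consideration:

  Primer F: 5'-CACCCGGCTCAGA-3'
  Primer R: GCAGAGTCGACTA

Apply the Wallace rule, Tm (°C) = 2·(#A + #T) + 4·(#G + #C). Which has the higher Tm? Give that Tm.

Primer F, 44°C

Primer F: A+T=4, G+C=9 → Tm = 2(4)+4(9) = 44°C
Primer R: A+T=6, G+C=7 → Tm = 2(6)+4(7) = 40°C
44°C vs 40°C → primer F is higher.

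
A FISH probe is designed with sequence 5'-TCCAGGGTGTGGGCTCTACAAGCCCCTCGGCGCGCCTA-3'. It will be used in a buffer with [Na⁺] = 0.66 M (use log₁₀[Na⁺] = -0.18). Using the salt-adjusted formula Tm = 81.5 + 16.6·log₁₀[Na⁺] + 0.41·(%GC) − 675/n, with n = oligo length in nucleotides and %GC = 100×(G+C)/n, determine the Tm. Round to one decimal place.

Length n = 38. Counting bases: T=7, C=14, G=12, A=5
G+C = 26, so %GC = 26/38 × 100 = 68.421%
Salt term: 16.6 × (-0.18) = -2.988
GC term: 0.41 × 68.421 = 28.053; length term: −675/38 = −17.763
Tm = 81.5 + (-2.988) + 28.053 − 17.763 = 88.802 → 88.8°C

88.8°C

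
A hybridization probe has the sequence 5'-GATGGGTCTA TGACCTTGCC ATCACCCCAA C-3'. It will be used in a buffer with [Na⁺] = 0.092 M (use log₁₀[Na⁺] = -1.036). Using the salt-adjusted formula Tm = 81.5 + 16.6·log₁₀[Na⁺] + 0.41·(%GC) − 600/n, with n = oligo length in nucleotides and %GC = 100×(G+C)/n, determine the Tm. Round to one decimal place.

Length n = 31. Scanning the sequence gives A=7, T=7, G=6, C=11.
G+C = 17, so %GC = 17/31 × 100 = 54.839%
Salt term: 16.6 × (-1.036) = -17.198
GC term: 0.41 × 54.839 = 22.484; length term: −600/31 = −19.355
Tm = 81.5 + (-17.198) + 22.484 − 19.355 = 67.431 → 67.4°C

67.4°C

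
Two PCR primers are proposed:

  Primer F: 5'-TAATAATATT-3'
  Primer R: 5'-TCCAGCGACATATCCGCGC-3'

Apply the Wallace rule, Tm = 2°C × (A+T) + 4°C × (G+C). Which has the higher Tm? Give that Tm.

Primer F: A+T=10, G+C=0 → Tm = 2(10)+4(0) = 20°C
Primer R: A+T=7, G+C=12 → Tm = 2(7)+4(12) = 62°C
20°C vs 62°C → primer R is higher.

Primer R, 62°C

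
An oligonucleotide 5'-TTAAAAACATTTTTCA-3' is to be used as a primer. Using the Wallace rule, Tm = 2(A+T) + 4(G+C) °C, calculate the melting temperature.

36°C

Counting bases: T=7, G=0, A=7, C=2
AT pairs contribute 14, GC pairs contribute 2.
Tm = 2(14) + 4(2) = 28 + 8 = 36°C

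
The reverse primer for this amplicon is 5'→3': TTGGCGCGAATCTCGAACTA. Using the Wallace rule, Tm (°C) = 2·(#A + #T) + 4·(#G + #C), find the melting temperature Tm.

Scanning the sequence gives C=5, G=5, T=5, A=5.
AT pairs contribute 10, GC pairs contribute 10.
Tm = 2×10 + 4×10 = 60°C

60°C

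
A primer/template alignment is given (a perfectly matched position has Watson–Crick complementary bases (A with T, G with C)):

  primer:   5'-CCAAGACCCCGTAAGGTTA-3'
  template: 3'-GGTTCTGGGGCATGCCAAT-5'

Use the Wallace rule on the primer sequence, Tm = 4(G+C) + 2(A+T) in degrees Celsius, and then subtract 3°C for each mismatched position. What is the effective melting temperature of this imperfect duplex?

55°C

Primer base counts: A=6, T=3, G=4, C=6 → A+T=9, G+C=10
Perfect-match Tm = 2(9) + 4(10) = 18 + 40 = 58°C
Mismatches (positions where the bases are not complementary): 1 (at position 14)
Effective Tm = 58 − 1×3 = 58 − 3 = 55°C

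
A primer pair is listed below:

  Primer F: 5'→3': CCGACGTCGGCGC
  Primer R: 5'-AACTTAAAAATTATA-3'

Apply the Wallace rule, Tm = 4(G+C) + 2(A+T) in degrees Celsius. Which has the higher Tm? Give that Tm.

Primer F: A+T=2, G+C=11 → Tm = 2(2)+4(11) = 48°C
Primer R: A+T=14, G+C=1 → Tm = 2(14)+4(1) = 32°C
48°C vs 32°C → primer F is higher.

Primer F, 48°C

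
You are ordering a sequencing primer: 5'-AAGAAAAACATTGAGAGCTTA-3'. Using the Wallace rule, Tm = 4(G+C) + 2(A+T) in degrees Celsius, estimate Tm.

54°C

G=4, A=11, T=4, C=2
AT pairs contribute 15, GC pairs contribute 6.
Tm = 4·6 + 2·15 = 24 + 30 = 54°C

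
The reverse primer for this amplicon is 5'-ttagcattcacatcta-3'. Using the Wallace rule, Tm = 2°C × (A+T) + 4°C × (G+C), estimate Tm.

42°C

Scanning the sequence gives C=4, T=6, A=5, G=1.
AT pairs contribute 11, GC pairs contribute 5.
Tm = 2×11 + 4×5 = 42°C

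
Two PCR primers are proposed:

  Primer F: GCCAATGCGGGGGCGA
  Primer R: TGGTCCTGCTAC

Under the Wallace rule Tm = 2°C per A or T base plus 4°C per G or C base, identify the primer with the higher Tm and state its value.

Primer F, 56°C

Primer F: A+T=4, G+C=12 → Tm = 2(4)+4(12) = 56°C
Primer R: A+T=5, G+C=7 → Tm = 2(5)+4(7) = 38°C
56°C vs 38°C → primer F is higher.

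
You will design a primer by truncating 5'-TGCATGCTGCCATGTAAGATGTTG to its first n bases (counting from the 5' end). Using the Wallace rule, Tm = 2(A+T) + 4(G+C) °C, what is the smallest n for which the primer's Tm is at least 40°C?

n = 13

First 12 bases: TGCATGCTGCCA → Tm = 38°C (< 40°C)
First 13 bases: TGCATGCTGCCAT → Tm = 40°C (≥ 40°C)
Since every base adds ≥2°C, Tm only increases with n, so the threshold is first crossed at n = 13.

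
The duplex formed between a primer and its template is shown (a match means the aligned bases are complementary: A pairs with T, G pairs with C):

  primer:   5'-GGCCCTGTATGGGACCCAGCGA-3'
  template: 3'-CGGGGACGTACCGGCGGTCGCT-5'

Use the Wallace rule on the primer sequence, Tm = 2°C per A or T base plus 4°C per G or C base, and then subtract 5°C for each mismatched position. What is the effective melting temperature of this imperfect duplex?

Primer base counts: A=4, T=3, G=8, C=7 → A+T=7, G+C=15
Perfect-match Tm = 2(7) + 4(15) = 14 + 60 = 74°C
Mismatches (positions where the bases are not complementary): 5 (at positions 2, 8, 13, 14, 15)
Effective Tm = 74 − 5×5 = 74 − 25 = 49°C

49°C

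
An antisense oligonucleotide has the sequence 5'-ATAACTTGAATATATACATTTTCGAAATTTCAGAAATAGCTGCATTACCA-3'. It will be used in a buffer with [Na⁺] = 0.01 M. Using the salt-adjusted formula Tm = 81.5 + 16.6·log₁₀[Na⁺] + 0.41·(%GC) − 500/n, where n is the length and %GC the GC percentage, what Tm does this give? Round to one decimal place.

Length n = 50. A=20, G=5, C=8, T=17
G+C = 13, so %GC = 13/50 × 100 = 26%
Salt term: 16.6 × (-2) = -33.2
GC term: 0.41 × 26 = 10.66; length term: −500/50 = −10
Tm = 81.5 + (-33.2) + 10.66 − 10 = 48.96 → 49.0°C

49.0°C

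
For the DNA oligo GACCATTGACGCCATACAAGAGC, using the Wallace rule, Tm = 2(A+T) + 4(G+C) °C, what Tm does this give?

Scanning the sequence gives C=7, T=3, G=5, A=8.
AT pairs contribute 11, GC pairs contribute 12.
Tm = 4·12 + 2·11 = 48 + 22 = 70°C

70°C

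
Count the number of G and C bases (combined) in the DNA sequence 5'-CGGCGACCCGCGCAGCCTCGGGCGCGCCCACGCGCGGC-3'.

34

Scanning the sequence gives A=3, C=19, T=1, G=15.
Total G or C: 15 + 19 = 34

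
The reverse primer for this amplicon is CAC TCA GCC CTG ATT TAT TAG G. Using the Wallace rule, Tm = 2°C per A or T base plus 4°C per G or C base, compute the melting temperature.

64°C

Scanning the sequence gives C=6, T=7, G=4, A=5.
So N_AT = 12 and N_GC = 10.
Tm = 2×12 + 4×10 = 64°C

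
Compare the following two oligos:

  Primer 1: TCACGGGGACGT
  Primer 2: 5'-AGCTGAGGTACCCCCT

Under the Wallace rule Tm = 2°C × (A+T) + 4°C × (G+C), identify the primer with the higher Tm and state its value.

Primer 2, 52°C

Primer 1: A+T=4, G+C=8 → Tm = 2(4)+4(8) = 40°C
Primer 2: A+T=6, G+C=10 → Tm = 2(6)+4(10) = 52°C
40°C vs 52°C → primer 2 is higher.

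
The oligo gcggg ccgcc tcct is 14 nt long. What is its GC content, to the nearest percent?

86%

Base counts: C=7, G=5, T=2, A=0
G+C = 5 + 7 = 12 out of 14 bases
%GC = 12/14 × 100 = 85.71% ≈ 86%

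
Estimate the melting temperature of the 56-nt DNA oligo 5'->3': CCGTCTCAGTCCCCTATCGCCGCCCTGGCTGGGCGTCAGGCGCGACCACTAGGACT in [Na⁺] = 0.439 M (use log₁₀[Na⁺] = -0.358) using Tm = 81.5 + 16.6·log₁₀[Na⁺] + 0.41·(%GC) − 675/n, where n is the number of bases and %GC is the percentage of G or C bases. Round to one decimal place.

Length n = 56. Scanning the sequence gives T=10, C=23, A=7, G=16.
G+C = 39, so %GC = 39/56 × 100 = 69.643%
Salt term: 16.6 × (-0.358) = -5.943
GC term: 0.41 × 69.643 = 28.554; length term: −675/56 = −12.054
Tm = 81.5 + (-5.943) + 28.554 − 12.054 = 92.057 → 92.1°C

92.1°C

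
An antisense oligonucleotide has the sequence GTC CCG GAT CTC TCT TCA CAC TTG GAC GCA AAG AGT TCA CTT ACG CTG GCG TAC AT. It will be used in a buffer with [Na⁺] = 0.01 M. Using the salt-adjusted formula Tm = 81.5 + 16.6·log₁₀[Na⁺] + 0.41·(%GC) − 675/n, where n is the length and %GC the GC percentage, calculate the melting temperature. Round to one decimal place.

57.5°C

Length n = 56. Base counts: T=15, C=17, A=12, G=12
G+C = 29, so %GC = 29/56 × 100 = 51.786%
Salt term: 16.6 × (-2) = -33.2
GC term: 0.41 × 51.786 = 21.232; length term: −675/56 = −12.054
Tm = 81.5 + (-33.2) + 21.232 − 12.054 = 57.478 → 57.5°C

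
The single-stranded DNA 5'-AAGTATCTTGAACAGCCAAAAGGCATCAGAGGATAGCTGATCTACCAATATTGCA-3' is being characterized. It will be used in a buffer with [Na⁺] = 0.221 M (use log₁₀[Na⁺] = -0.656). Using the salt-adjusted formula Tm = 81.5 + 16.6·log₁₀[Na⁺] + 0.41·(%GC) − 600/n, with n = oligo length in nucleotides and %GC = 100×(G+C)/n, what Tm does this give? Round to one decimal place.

76.1°C

Length n = 55. Base counts: C=11, G=11, T=12, A=21
G+C = 22, so %GC = 22/55 × 100 = 40%
Salt term: 16.6 × (-0.656) = -10.89
GC term: 0.41 × 40 = 16.4; length term: −600/55 = −10.909
Tm = 81.5 + (-10.89) + 16.4 − 10.909 = 76.101 → 76.1°C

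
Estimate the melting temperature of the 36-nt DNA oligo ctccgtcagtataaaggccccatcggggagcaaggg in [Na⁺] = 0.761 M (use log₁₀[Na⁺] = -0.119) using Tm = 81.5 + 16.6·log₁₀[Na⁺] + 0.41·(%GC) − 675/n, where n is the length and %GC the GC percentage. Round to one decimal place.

85.8°C

Length n = 36. Scanning the sequence gives T=5, G=12, C=10, A=9.
G+C = 22, so %GC = 22/36 × 100 = 61.111%
Salt term: 16.6 × (-0.119) = -1.975
GC term: 0.41 × 61.111 = 25.056; length term: −675/36 = −18.75
Tm = 81.5 + (-1.975) + 25.056 − 18.75 = 85.831 → 85.8°C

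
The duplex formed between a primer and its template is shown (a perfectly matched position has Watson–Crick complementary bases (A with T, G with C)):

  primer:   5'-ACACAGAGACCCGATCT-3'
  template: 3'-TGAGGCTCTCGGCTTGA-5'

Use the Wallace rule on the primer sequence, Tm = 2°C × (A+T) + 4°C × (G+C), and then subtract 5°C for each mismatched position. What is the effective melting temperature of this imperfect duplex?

Primer base counts: A=6, T=2, G=3, C=6 → A+T=8, G+C=9
Perfect-match Tm = 2(8) + 4(9) = 16 + 36 = 52°C
Mismatches (positions where the bases are not complementary): 4 (at positions 3, 5, 10, 15)
Effective Tm = 52 − 4×5 = 52 − 20 = 32°C

32°C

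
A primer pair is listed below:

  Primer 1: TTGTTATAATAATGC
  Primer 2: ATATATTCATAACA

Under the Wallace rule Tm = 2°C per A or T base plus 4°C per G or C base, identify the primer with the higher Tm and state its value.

Primer 1: A+T=12, G+C=3 → Tm = 2(12)+4(3) = 36°C
Primer 2: A+T=12, G+C=2 → Tm = 2(12)+4(2) = 32°C
36°C vs 32°C → primer 1 is higher.

Primer 1, 36°C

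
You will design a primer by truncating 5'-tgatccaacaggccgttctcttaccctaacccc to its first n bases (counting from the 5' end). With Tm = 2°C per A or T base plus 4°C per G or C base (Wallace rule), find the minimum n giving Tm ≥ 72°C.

n = 24

First 23 bases: TGATCCAACAGGCCGTTCTCTTA → Tm = 68°C (< 72°C)
First 24 bases: TGATCCAACAGGCCGTTCTCTTAC → Tm = 72°C (≥ 72°C)
Each additional base adds 2°C (A/T) or 4°C (G/C), so Tm is non-decreasing in n; n = 24 is the first length to reach 72°C.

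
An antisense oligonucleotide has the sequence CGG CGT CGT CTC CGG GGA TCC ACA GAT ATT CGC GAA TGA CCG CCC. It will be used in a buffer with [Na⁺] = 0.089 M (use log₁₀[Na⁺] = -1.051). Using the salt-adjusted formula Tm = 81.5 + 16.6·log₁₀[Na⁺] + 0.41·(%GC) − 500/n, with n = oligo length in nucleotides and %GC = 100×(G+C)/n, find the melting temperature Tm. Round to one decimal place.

79.4°C

Length n = 45. Counting bases: T=8, C=16, A=8, G=13
G+C = 29, so %GC = 29/45 × 100 = 64.444%
Salt term: 16.6 × (-1.051) = -17.447
GC term: 0.41 × 64.444 = 26.422; length term: −500/45 = −11.111
Tm = 81.5 + (-17.447) + 26.422 − 11.111 = 79.364 → 79.4°C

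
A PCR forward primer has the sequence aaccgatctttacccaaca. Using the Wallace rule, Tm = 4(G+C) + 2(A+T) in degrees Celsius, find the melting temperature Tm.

T=4, G=1, C=7, A=7
So N_AT = 11 and N_GC = 8.
Tm = 4·8 + 2·11 = 32 + 22 = 54°C

54°C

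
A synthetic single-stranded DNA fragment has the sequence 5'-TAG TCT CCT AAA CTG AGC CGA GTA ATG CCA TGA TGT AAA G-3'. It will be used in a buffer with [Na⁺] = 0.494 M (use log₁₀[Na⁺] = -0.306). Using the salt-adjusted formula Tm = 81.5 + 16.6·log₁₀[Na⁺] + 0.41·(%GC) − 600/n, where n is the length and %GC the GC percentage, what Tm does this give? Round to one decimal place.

78.8°C

Length n = 40. C=8, A=13, G=9, T=10
G+C = 17, so %GC = 17/40 × 100 = 42.5%
Salt term: 16.6 × (-0.306) = -5.08
GC term: 0.41 × 42.5 = 17.425; length term: −600/40 = −15
Tm = 81.5 + (-5.08) + 17.425 − 15 = 78.845 → 78.8°C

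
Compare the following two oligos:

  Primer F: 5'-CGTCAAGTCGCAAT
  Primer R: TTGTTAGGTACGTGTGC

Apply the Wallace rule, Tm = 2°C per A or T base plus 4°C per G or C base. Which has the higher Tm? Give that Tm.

Primer F: A+T=7, G+C=7 → Tm = 2(7)+4(7) = 42°C
Primer R: A+T=9, G+C=8 → Tm = 2(9)+4(8) = 50°C
42°C vs 50°C → primer R is higher.

Primer R, 50°C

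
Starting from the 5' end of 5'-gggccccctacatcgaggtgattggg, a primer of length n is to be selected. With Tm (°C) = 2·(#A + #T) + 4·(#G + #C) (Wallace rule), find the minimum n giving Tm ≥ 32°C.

n = 8

First 7 bases: GGGCCCC → Tm = 28°C (< 32°C)
First 8 bases: GGGCCCCC → Tm = 32°C (≥ 32°C)
Each additional base adds 2°C (A/T) or 4°C (G/C), so Tm is non-decreasing in n; n = 8 is the first length to reach 32°C.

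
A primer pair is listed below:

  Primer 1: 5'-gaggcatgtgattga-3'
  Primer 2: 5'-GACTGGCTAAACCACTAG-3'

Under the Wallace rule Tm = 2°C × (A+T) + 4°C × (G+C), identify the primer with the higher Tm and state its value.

Primer 1: A+T=8, G+C=7 → Tm = 2(8)+4(7) = 44°C
Primer 2: A+T=9, G+C=9 → Tm = 2(9)+4(9) = 54°C
44°C vs 54°C → primer 2 is higher.

Primer 2, 54°C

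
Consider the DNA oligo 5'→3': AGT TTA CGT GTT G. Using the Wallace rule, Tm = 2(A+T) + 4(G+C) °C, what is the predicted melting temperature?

36°C

Counting bases: T=6, C=1, A=2, G=4
So N_AT = 8 and N_GC = 5.
Tm = 4·5 + 2·8 = 20 + 16 = 36°C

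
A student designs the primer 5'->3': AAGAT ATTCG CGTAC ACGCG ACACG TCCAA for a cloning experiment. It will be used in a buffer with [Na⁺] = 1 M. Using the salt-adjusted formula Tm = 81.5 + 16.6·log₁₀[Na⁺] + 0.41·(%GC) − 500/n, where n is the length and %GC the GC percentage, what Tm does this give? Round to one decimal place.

85.3°C

Length n = 30. Scanning the sequence gives G=6, A=10, C=9, T=5.
G+C = 15, so %GC = 15/30 × 100 = 50%
Salt term: 16.6 × (0) = 0
GC term: 0.41 × 50 = 20.5; length term: −500/30 = −16.667
Tm = 81.5 + (0) + 20.5 − 16.667 = 85.333 → 85.3°C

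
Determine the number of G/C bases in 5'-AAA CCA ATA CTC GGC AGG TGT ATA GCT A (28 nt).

12

Base counts: G=6, T=6, C=6, A=10
G+C = 6 + 6 = 12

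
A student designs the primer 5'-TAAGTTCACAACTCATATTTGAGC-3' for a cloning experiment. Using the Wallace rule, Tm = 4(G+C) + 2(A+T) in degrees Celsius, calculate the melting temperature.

64°C

Scanning the sequence gives A=8, C=5, G=3, T=8.
So N_AT = 16 and N_GC = 8.
Tm = 2(16) + 4(8) = 32 + 32 = 64°C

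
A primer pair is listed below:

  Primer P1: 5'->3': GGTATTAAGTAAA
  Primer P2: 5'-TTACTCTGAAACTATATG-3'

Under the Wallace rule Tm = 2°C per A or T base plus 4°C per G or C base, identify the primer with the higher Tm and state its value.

Primer P2, 46°C

Primer P1: A+T=10, G+C=3 → Tm = 2(10)+4(3) = 32°C
Primer P2: A+T=13, G+C=5 → Tm = 2(13)+4(5) = 46°C
32°C vs 46°C → primer P2 is higher.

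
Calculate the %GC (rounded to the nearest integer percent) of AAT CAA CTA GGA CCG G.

50%

Scanning the sequence gives T=2, G=4, A=6, C=4.
G+C = 4 + 4 = 8 out of 16 bases
%GC = 8/16 × 100 = 50% ≈ 50%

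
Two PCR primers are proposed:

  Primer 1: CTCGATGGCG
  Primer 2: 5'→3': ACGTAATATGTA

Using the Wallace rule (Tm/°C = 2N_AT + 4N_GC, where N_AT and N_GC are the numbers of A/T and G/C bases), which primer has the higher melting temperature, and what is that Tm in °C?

Primer 1, 34°C

Primer 1: A+T=3, G+C=7 → Tm = 2(3)+4(7) = 34°C
Primer 2: A+T=9, G+C=3 → Tm = 2(9)+4(3) = 30°C
34°C vs 30°C → primer 1 is higher.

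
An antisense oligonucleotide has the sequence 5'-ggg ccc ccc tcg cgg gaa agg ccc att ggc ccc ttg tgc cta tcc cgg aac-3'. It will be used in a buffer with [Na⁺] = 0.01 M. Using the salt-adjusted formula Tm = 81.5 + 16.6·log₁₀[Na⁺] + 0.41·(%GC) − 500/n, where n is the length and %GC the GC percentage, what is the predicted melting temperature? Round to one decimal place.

67.4°C

Length n = 51. Counting bases: T=8, G=15, A=7, C=21
G+C = 36, so %GC = 36/51 × 100 = 70.588%
Salt term: 16.6 × (-2) = -33.2
GC term: 0.41 × 70.588 = 28.941; length term: −500/51 = −9.804
Tm = 81.5 + (-33.2) + 28.941 − 9.804 = 67.437 → 67.4°C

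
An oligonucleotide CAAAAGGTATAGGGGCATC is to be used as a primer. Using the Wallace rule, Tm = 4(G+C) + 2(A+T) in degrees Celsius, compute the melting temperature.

T=3, G=6, C=3, A=7
So N_AT = 10 and N_GC = 9.
Tm = 2(10) + 4(9) = 20 + 36 = 56°C

56°C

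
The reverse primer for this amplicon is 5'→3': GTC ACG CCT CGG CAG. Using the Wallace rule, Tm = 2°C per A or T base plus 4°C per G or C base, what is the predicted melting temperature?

52°C

A=2, G=5, T=2, C=6
AT pairs contribute 4, GC pairs contribute 11.
Tm = 4·11 + 2·4 = 44 + 8 = 52°C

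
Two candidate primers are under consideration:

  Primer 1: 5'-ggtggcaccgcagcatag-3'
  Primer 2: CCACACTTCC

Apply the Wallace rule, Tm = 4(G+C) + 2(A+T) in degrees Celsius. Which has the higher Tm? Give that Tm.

Primer 1, 60°C

Primer 1: A+T=6, G+C=12 → Tm = 2(6)+4(12) = 60°C
Primer 2: A+T=4, G+C=6 → Tm = 2(4)+4(6) = 32°C
60°C vs 32°C → primer 1 is higher.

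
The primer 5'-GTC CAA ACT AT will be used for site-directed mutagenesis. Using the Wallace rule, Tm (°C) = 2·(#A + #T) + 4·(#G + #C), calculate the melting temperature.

Scanning the sequence gives C=3, A=4, G=1, T=3.
So N_AT = 7 and N_GC = 4.
Tm = 2(7) + 4(4) = 14 + 16 = 30°C

30°C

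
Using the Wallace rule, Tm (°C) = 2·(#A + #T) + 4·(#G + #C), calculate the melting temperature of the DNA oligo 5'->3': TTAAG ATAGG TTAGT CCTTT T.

54°C

G=4, C=2, T=10, A=5
A+T = 15, G+C = 6
Tm = 4·6 + 2·15 = 24 + 30 = 54°C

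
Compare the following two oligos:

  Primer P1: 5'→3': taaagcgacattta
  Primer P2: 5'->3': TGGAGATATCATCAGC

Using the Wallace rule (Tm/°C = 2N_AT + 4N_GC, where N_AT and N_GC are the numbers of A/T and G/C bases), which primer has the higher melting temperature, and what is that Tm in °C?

Primer P2, 46°C

Primer P1: A+T=10, G+C=4 → Tm = 2(10)+4(4) = 36°C
Primer P2: A+T=9, G+C=7 → Tm = 2(9)+4(7) = 46°C
36°C vs 46°C → primer P2 is higher.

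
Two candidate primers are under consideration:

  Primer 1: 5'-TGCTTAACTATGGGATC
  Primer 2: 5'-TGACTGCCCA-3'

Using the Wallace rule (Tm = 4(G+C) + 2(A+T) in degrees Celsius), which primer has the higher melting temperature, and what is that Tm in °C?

Primer 1, 48°C

Primer 1: A+T=10, G+C=7 → Tm = 2(10)+4(7) = 48°C
Primer 2: A+T=4, G+C=6 → Tm = 2(4)+4(6) = 32°C
48°C vs 32°C → primer 1 is higher.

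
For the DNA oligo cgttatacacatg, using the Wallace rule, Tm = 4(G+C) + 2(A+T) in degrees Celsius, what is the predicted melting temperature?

Scanning the sequence gives T=4, G=2, C=3, A=4.
AT pairs contribute 8, GC pairs contribute 5.
Tm = 4·5 + 2·8 = 20 + 16 = 36°C

36°C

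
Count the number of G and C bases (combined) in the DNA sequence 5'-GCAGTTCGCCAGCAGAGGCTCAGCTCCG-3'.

Scanning the sequence gives A=5, T=4, G=9, C=10.
G+C = 9 + 10 = 19

19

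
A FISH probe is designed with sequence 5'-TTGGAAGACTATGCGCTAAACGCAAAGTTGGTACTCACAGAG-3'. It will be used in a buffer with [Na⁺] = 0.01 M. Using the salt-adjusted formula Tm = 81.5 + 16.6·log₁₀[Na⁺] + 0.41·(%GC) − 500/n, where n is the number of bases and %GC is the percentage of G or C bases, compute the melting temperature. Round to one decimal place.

Length n = 42. Counting bases: G=11, T=9, A=14, C=8
G+C = 19, so %GC = 19/42 × 100 = 45.238%
Salt term: 16.6 × (-2) = -33.2
GC term: 0.41 × 45.238 = 18.548; length term: −500/42 = −11.905
Tm = 81.5 + (-33.2) + 18.548 − 11.905 = 54.943 → 54.9°C

54.9°C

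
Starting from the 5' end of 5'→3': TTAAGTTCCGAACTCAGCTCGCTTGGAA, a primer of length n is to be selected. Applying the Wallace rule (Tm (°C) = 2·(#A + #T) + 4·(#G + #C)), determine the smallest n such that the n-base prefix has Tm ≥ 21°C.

First 8 bases: TTAAGTTC → Tm = 20°C (< 21°C)
First 9 bases: TTAAGTTCC → Tm = 24°C (≥ 21°C)
Each additional base adds 2°C (A/T) or 4°C (G/C), so Tm is non-decreasing in n; n = 9 is the first length to reach 21°C.

n = 9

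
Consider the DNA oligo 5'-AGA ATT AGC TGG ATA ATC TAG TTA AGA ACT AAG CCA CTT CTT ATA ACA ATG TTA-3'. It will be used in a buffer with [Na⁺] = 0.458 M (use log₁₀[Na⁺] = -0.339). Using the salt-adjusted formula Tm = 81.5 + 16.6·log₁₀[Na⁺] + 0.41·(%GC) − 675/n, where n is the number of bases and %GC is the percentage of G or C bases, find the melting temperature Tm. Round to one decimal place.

75.5°C

Length n = 54. Scanning the sequence gives A=21, T=17, C=8, G=8.
G+C = 16, so %GC = 16/54 × 100 = 29.63%
Salt term: 16.6 × (-0.339) = -5.627
GC term: 0.41 × 29.63 = 12.148; length term: −675/54 = −12.5
Tm = 81.5 + (-5.627) + 12.148 − 12.5 = 75.521 → 75.5°C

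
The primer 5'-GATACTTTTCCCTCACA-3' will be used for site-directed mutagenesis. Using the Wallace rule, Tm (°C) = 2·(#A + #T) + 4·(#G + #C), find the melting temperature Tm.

48°C

Base counts: T=6, A=4, G=1, C=6
AT pairs contribute 10, GC pairs contribute 7.
Tm = 4·7 + 2·10 = 28 + 20 = 48°C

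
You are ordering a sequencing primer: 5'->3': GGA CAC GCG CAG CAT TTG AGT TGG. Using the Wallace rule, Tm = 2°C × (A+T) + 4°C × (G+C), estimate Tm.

76°C

G=9, T=5, C=5, A=5
So N_AT = 10 and N_GC = 14.
Tm = 2×10 + 4×14 = 76°C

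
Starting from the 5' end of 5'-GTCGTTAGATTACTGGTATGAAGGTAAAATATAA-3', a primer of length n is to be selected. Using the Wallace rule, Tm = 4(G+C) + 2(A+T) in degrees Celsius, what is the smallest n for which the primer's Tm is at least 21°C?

First 7 bases: GTCGTTA → Tm = 20°C (< 21°C)
First 8 bases: GTCGTTAG → Tm = 24°C (≥ 21°C)
Each additional base adds 2°C (A/T) or 4°C (G/C), so Tm is non-decreasing in n; n = 8 is the first length to reach 21°C.

n = 8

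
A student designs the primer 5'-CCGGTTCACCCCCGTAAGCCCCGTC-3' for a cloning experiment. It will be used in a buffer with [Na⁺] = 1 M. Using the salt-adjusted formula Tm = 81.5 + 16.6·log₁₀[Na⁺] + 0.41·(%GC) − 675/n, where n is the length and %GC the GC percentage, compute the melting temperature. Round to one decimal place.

84.0°C

Length n = 25. Scanning the sequence gives T=4, G=5, C=13, A=3.
G+C = 18, so %GC = 18/25 × 100 = 72%
Salt term: 16.6 × (0) = 0
GC term: 0.41 × 72 = 29.52; length term: −675/25 = −27
Tm = 81.5 + (0) + 29.52 − 27 = 84.02 → 84.0°C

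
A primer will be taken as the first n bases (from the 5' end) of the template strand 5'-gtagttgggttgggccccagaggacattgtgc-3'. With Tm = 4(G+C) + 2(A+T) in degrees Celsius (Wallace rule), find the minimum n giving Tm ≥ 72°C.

n = 22

First 21 bases: GTAGTTGGGTTGGGCCCCAGA → Tm = 68°C (< 72°C)
First 22 bases: GTAGTTGGGTTGGGCCCCAGAG → Tm = 72°C (≥ 72°C)
Each additional base adds 2°C (A/T) or 4°C (G/C), so Tm is non-decreasing in n; n = 22 is the first length to reach 72°C.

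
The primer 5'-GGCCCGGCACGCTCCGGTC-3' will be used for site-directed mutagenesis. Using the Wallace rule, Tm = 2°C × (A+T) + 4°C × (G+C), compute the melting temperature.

70°C

Scanning the sequence gives C=9, A=1, G=7, T=2.
So N_AT = 3 and N_GC = 16.
Tm = 4·16 + 2·3 = 64 + 6 = 70°C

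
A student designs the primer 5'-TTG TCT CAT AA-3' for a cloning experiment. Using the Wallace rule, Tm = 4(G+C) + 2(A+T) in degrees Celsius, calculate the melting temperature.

28°C

Scanning the sequence gives C=2, G=1, T=5, A=3.
AT pairs contribute 8, GC pairs contribute 3.
Tm = 2(8) + 4(3) = 16 + 12 = 28°C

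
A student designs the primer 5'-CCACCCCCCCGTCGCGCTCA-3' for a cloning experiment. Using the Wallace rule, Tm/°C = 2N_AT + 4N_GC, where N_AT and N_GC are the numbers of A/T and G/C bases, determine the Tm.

G=3, C=13, A=2, T=2
A+T = 4, G+C = 16
Tm = 2×4 + 4×16 = 72°C

72°C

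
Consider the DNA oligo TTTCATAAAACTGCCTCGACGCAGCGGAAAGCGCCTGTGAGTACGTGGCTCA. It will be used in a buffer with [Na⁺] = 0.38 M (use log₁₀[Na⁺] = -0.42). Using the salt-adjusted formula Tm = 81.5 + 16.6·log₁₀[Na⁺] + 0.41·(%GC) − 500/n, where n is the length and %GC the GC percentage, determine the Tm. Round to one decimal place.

87.0°C

Length n = 52. C=14, T=11, G=14, A=13
G+C = 28, so %GC = 28/52 × 100 = 53.846%
Salt term: 16.6 × (-0.42) = -6.972
GC term: 0.41 × 53.846 = 22.077; length term: −500/52 = −9.615
Tm = 81.5 + (-6.972) + 22.077 − 9.615 = 86.99 → 87.0°C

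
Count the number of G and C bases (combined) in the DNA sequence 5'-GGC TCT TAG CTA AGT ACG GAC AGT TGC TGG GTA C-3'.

18

Base counts: C=7, A=7, G=11, T=9
G+C = 11 + 7 = 18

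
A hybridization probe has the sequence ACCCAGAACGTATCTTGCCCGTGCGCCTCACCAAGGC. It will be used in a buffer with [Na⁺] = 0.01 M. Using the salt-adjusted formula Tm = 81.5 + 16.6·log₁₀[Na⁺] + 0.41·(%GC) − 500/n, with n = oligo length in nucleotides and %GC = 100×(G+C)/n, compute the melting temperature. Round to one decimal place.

60.3°C

Length n = 37. C=15, G=8, A=8, T=6
G+C = 23, so %GC = 23/37 × 100 = 62.162%
Salt term: 16.6 × (-2) = -33.2
GC term: 0.41 × 62.162 = 25.486; length term: −500/37 = −13.514
Tm = 81.5 + (-33.2) + 25.486 − 13.514 = 60.272 → 60.3°C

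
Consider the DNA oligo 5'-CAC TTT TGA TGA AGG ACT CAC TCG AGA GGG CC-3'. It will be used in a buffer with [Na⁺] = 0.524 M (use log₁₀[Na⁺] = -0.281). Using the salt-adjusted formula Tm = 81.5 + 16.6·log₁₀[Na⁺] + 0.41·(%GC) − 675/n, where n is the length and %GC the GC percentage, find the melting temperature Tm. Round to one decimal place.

Length n = 32. Counting bases: G=9, C=8, A=8, T=7
G+C = 17, so %GC = 17/32 × 100 = 53.125%
Salt term: 16.6 × (-0.281) = -4.665
GC term: 0.41 × 53.125 = 21.781; length term: −675/32 = −21.094
Tm = 81.5 + (-4.665) + 21.781 − 21.094 = 77.522 → 77.5°C

77.5°C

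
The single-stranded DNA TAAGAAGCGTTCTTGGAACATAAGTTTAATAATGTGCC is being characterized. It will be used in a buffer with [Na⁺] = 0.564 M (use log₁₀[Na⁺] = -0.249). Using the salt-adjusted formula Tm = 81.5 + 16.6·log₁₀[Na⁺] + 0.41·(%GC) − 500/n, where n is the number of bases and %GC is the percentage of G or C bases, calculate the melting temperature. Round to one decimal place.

78.2°C

Length n = 38. A=13, C=5, T=12, G=8
G+C = 13, so %GC = 13/38 × 100 = 34.211%
Salt term: 16.6 × (-0.249) = -4.133
GC term: 0.41 × 34.211 = 14.027; length term: −500/38 = −13.158
Tm = 81.5 + (-4.133) + 14.027 − 13.158 = 78.236 → 78.2°C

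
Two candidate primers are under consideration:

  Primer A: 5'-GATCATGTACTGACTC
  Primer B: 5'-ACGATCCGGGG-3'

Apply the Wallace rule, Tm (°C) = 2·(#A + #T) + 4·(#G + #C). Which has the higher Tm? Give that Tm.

Primer A: A+T=9, G+C=7 → Tm = 2(9)+4(7) = 46°C
Primer B: A+T=3, G+C=8 → Tm = 2(3)+4(8) = 38°C
46°C vs 38°C → primer A is higher.

Primer A, 46°C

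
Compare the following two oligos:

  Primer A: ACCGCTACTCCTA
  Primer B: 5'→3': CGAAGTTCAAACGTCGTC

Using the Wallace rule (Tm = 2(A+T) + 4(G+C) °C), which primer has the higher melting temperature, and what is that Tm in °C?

Primer A: A+T=6, G+C=7 → Tm = 2(6)+4(7) = 40°C
Primer B: A+T=9, G+C=9 → Tm = 2(9)+4(9) = 54°C
40°C vs 54°C → primer B is higher.

Primer B, 54°C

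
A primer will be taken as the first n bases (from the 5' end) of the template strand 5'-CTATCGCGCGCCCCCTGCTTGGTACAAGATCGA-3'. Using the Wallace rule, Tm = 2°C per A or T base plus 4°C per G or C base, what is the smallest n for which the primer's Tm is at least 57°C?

n = 17

First 16 bases: CTATCGCGCGCCCCCT → Tm = 56°C (< 57°C)
First 17 bases: CTATCGCGCGCCCCCTG → Tm = 60°C (≥ 57°C)
Since every base adds ≥2°C, Tm only increases with n, so the threshold is first crossed at n = 17.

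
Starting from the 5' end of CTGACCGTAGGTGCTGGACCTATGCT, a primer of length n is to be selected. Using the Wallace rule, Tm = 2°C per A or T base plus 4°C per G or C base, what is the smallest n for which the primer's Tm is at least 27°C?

First 8 bases: CTGACCGT → Tm = 26°C (< 27°C)
First 9 bases: CTGACCGTA → Tm = 28°C (≥ 27°C)
Each additional base adds 2°C (A/T) or 4°C (G/C), so Tm is non-decreasing in n; n = 9 is the first length to reach 27°C.

n = 9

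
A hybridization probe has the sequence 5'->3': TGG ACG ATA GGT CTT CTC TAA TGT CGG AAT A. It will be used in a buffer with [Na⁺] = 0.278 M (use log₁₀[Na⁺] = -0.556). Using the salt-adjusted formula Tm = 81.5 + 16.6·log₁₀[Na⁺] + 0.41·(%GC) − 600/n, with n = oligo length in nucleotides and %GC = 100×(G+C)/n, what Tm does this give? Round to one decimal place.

Length n = 31. Counting bases: T=10, C=5, G=8, A=8
G+C = 13, so %GC = 13/31 × 100 = 41.935%
Salt term: 16.6 × (-0.556) = -9.23
GC term: 0.41 × 41.935 = 17.193; length term: −600/31 = −19.355
Tm = 81.5 + (-9.23) + 17.193 − 19.355 = 70.108 → 70.1°C

70.1°C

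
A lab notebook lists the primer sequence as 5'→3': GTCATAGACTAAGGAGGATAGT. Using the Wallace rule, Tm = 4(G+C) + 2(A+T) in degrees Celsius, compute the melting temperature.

62°C

Base counts: T=5, A=8, C=2, G=7
A+T = 13, G+C = 9
Tm = 2×13 + 4×9 = 62°C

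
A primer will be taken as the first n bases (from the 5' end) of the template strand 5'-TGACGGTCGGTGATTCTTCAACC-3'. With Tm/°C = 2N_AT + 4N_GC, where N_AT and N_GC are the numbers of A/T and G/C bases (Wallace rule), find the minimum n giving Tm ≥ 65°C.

First 21 bases: TGACGGTCGGTGATTCTTCAA → Tm = 62°C (< 65°C)
First 22 bases: TGACGGTCGGTGATTCTTCAAC → Tm = 66°C (≥ 65°C)
Each additional base adds 2°C (A/T) or 4°C (G/C), so Tm is non-decreasing in n; n = 22 is the first length to reach 65°C.

n = 22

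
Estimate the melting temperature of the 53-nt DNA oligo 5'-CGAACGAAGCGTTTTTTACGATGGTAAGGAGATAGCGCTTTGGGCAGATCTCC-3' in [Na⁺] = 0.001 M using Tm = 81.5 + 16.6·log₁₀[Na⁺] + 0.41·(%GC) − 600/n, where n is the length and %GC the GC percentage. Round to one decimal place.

40.5°C

Length n = 53. Scanning the sequence gives G=16, A=13, T=14, C=10.
G+C = 26, so %GC = 26/53 × 100 = 49.057%
Salt term: 16.6 × (-3) = -49.8
GC term: 0.41 × 49.057 = 20.113; length term: −600/53 = −11.321
Tm = 81.5 + (-49.8) + 20.113 − 11.321 = 40.492 → 40.5°C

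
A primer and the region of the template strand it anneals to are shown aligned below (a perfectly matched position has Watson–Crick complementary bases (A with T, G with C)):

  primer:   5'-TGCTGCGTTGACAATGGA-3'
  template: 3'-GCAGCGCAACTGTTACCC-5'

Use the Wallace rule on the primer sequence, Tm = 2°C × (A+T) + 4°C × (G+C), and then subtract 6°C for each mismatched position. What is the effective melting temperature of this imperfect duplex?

Primer base counts: A=4, T=5, G=6, C=3 → A+T=9, G+C=9
Perfect-match Tm = 2(9) + 4(9) = 18 + 36 = 54°C
Mismatches (positions where the bases are not complementary): 4 (at positions 1, 3, 4, 18)
Effective Tm = 54 − 4×6 = 54 − 24 = 30°C

30°C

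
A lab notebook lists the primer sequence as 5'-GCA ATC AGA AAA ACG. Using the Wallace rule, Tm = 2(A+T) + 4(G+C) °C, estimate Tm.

T=1, G=3, A=8, C=3
A+T = 9, G+C = 6
Tm = 2×9 + 4×6 = 42°C

42°C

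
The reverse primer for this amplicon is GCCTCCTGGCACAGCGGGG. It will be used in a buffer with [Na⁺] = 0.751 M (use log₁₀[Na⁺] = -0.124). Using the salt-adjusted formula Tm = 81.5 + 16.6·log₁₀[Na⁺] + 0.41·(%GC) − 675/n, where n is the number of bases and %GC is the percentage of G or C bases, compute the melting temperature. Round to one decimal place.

Length n = 19. Scanning the sequence gives A=2, G=8, T=2, C=7.
G+C = 15, so %GC = 15/19 × 100 = 78.947%
Salt term: 16.6 × (-0.124) = -2.058
GC term: 0.41 × 78.947 = 32.368; length term: −675/19 = −35.526
Tm = 81.5 + (-2.058) + 32.368 − 35.526 = 76.284 → 76.3°C

76.3°C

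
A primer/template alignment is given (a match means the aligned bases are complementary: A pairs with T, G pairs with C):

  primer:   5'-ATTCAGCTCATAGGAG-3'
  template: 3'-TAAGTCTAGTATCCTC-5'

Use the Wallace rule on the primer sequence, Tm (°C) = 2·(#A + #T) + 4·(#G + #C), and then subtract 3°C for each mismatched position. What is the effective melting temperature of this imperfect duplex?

43°C

Primer base counts: A=5, T=4, G=4, C=3 → A+T=9, G+C=7
Perfect-match Tm = 2(9) + 4(7) = 18 + 28 = 46°C
Mismatches (positions where the bases are not complementary): 1 (at position 7)
Effective Tm = 46 − 1×3 = 46 − 3 = 43°C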